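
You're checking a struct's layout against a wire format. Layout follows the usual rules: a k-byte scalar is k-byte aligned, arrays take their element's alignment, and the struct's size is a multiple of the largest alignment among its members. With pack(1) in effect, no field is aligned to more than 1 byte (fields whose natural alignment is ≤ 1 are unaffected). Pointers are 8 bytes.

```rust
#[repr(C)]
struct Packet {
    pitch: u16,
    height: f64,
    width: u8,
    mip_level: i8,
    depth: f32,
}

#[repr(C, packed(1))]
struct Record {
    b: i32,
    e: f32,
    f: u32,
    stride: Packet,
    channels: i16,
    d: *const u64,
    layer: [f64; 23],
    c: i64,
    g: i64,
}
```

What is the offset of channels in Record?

36

Packet: 0..2  pitch  (2B, 2-aligned); 2..8  -- padding (6B); 8..16  height  (8B, 8-aligned); 16..17  width  (1B, 1-aligned); 17..18  mip_level  (1B, 1-aligned); 18..20  -- padding (2B); 20..24  depth  (4B, 4-aligned); sizeof = 24, alignof = 8
0..4  b  (4B, 1-aligned)
4..8  e  (4B, 1-aligned)
8..12  f  (4B, 1-aligned)
12..36  stride  (24B, 1-aligned)
36..38  channels  (2B, 1-aligned)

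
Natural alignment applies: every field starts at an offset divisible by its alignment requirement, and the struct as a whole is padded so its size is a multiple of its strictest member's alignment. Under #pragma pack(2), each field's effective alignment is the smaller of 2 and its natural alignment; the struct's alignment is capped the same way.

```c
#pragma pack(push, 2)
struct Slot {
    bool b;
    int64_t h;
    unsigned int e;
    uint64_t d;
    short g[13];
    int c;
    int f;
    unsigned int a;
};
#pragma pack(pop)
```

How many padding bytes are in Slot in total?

@0: b [1B, align 1] → 1
+1 pad (align 2)
@2: h [8B, align 2] → 10
@10: e [4B, align 2] → 14
@14: d [8B, align 2] → 22
@22: g [26B, align 2] → 48
@48: c [4B, align 2] → 52
@52: f [4B, align 2] → 56
@56: a [4B, align 2] → 60
size 60, align 2
data bytes 59, size 60 → padding 1

1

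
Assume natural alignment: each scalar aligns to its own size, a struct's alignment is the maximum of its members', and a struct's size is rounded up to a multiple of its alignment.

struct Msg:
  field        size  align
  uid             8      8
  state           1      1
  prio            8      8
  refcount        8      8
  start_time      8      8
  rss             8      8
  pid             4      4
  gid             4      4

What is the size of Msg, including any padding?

@0: uid [8B, align 8] → 8
@8: state [1B, align 1] → 9
+7 pad (align 8)
@16: prio [8B, align 8] → 24
@24: refcount [8B, align 8] → 32
@32: start_time [8B, align 8] → 40
@40: rss [8B, align 8] → 48
@48: pid [4B, align 4] → 52
@52: gid [4B, align 4] → 56
size 56, align 8

56 bytes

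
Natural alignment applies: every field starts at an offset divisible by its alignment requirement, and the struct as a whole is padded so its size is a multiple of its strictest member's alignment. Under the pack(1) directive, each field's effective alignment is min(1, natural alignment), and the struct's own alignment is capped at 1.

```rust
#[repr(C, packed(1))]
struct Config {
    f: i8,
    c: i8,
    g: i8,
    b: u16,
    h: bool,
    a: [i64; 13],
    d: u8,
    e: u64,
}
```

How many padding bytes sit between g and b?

f at 0 (size 1, align 1) → ends 1
c at 1 (size 1, align 1) → ends 2
g at 2 (size 1, align 1) → ends 3
b at 3 (size 2, align 1) → ends 5

0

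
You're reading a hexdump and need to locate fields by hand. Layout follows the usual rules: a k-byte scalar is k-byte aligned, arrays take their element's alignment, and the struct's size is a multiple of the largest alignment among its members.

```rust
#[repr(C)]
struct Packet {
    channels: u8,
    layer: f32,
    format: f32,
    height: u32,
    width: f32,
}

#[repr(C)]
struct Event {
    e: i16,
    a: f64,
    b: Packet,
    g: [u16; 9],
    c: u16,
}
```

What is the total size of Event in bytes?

Packet: 0..1  channels  (1B, 1-aligned); 1..4  -- padding (3B); 4..8  layer  (4B, 4-aligned); 8..12  format  (4B, 4-aligned); 12..16  height  (4B, 4-aligned); 16..20  width  (4B, 4-aligned); sizeof = 20, alignof = 4
0..2  e  (2B, 2-aligned)
2..8  -- padding (6B)
8..16  a  (8B, 8-aligned)
16..36  b  (20B, 4-aligned)
36..54  g  (18B, 2-aligned)
54..56  c  (2B, 2-aligned)
sizeof = 56, alignof = 8

56 bytes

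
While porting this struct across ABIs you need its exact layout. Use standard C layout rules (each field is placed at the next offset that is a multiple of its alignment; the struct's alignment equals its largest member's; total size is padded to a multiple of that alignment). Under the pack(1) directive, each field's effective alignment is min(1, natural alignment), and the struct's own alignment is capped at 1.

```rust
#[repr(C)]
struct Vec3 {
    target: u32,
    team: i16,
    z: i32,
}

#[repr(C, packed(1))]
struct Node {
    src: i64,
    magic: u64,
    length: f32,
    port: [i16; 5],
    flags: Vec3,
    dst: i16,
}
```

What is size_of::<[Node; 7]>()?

Vec3: @0: target [4B, align 4] → 4; @4: team [2B, align 2] → 6; +2 pad (align 4); @8: z [4B, align 4] → 12; size 12, align 4
@0: src [8B, align 1] → 8
@8: magic [8B, align 1] → 16
@16: length [4B, align 1] → 20
@20: port [10B, align 1] → 30
@30: flags [12B, align 1] → 42
@42: dst [2B, align 1] → 44
size 44, align 1
array of 7: 7 × 44 = 308

308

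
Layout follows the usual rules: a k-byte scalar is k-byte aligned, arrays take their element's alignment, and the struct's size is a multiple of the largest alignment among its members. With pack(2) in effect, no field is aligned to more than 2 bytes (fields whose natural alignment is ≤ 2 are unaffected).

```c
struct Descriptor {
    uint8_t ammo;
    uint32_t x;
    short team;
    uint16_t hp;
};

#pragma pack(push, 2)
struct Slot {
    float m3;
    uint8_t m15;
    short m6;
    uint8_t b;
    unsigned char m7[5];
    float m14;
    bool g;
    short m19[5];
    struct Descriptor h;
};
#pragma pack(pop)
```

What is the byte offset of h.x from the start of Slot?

34

Descriptor: 0..1  ammo  (1B, 1-aligned); 1..4  -- padding (3B); 4..8  x  (4B, 4-aligned); 8..10  team  (2B, 2-aligned); 10..12  hp  (2B, 2-aligned); sizeof = 12, alignof = 4
0..4  m3  (4B, 2-aligned)
4..5  m15  (1B, 1-aligned)
5..6  -- padding (1B)
6..8  m6  (2B, 2-aligned)
8..9  b  (1B, 1-aligned)
9..14  m7  (5B, 1-aligned)
14..18  m14  (4B, 2-aligned)
18..19  g  (1B, 1-aligned)
19..20  -- padding (1B)
20..30  m19  (10B, 2-aligned)
30..42  h  (12B, 2-aligned)
within Descriptor: x at 4
30 + 4 = 34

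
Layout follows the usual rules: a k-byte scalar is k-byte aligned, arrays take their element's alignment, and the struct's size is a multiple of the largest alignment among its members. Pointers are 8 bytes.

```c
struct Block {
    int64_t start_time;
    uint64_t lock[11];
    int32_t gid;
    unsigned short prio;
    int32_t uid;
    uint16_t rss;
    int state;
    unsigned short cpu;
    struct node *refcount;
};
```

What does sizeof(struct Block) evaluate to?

@0: start_time [8B, align 8] → 8
@8: lock [88B, align 8] → 96
@96: gid [4B, align 4] → 100
@100: prio [2B, align 2] → 102
+2 pad (align 4)
@104: uid [4B, align 4] → 108
@108: rss [2B, align 2] → 110
+2 pad (align 4)
@112: state [4B, align 4] → 116
@116: cpu [2B, align 2] → 118
+2 pad (align 8)
@120: refcount [8B, align 8] → 128
size 128, align 8

128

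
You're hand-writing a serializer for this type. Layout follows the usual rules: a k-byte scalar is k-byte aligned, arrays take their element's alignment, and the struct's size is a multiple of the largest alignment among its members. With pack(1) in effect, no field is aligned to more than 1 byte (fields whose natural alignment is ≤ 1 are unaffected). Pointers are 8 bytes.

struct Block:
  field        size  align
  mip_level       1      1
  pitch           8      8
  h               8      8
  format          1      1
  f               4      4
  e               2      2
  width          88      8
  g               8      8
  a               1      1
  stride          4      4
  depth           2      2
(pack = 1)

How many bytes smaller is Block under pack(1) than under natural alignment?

25

natural layout:
  @0: mip_level [1B, align 1] → 1
  +7 pad (align 8)
  @8: pitch [8B, align 8] → 16
  @16: h [8B, align 8] → 24
  @24: format [1B, align 1] → 25
  +3 pad (align 4)
  @28: f [4B, align 4] → 32
  @32: e [2B, align 2] → 34
  +6 pad (align 8)
  @40: width [88B, align 8] → 128
  @128: g [8B, align 8] → 136
  @136: a [1B, align 1] → 137
  +3 pad (align 4)
  @140: stride [4B, align 4] → 144
  @144: depth [2B, align 2] → 146
  +6 tail pad (align 8)
  size 152, align 8
packed(1) layout:
  @0: mip_level [1B, align 1] → 1
  @1: pitch [8B, align 1] → 9
  @9: h [8B, align 1] → 17
  @17: format [1B, align 1] → 18
  @18: f [4B, align 1] → 22
  @22: e [2B, align 1] → 24
  @24: width [88B, align 1] → 112
  @112: g [8B, align 1] → 120
  @120: a [1B, align 1] → 121
  @121: stride [4B, align 1] → 125
  @125: depth [2B, align 1] → 127
  size 127, align 1
152 − 127 = 25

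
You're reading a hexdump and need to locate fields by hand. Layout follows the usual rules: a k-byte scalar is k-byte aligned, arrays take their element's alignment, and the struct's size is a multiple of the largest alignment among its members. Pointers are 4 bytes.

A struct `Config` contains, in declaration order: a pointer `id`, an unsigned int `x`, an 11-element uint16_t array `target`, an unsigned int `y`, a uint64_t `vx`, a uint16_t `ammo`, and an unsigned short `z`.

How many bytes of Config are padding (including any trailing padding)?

10

0..4  id  (4B, 4-aligned)
4..8  x  (4B, 4-aligned)
8..30  target  (22B, 2-aligned)
30..32  -- padding (2B)
32..36  y  (4B, 4-aligned)
36..40  -- padding (4B)
40..48  vx  (8B, 8-aligned)
48..50  ammo  (2B, 2-aligned)
50..52  z  (2B, 2-aligned)
52..56  -- tail padding (4B)
sizeof = 56, alignof = 8
data bytes 46, size 56 → padding 10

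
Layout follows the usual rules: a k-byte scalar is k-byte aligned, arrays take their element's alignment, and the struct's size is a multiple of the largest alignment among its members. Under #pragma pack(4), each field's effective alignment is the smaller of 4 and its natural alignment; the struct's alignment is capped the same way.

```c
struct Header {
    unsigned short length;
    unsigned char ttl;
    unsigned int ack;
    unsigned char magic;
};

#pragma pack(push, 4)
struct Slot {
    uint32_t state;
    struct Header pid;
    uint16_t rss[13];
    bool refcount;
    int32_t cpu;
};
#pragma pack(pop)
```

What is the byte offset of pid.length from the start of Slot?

Header: length at 0 (size 2, align 2) → ends 2; ttl at 2 (size 1, align 1) → ends 3; pad 1 to align 4 for ack; ack at 4 (size 4, align 4) → ends 8; magic at 8 (size 1, align 1) → ends 9; tail pad 3 to reach multiple of 4; total 12 bytes, alignment 4
state at 0 (size 4, align 4) → ends 4
pid at 4 (size 12, align 4) → ends 16
within Header: length at 0
4 + 0 = 4

4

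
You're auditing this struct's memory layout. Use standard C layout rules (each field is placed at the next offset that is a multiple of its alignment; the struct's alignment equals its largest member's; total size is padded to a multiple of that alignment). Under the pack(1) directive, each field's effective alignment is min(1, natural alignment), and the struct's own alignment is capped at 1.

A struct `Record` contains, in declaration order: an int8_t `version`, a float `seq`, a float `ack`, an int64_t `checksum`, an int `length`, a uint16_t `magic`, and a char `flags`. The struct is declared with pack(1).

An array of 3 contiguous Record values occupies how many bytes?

version at 0 (size 1, align 1) → ends 1
seq at 1 (size 4, align 1) → ends 5
ack at 5 (size 4, align 1) → ends 9
checksum at 9 (size 8, align 1) → ends 17
length at 17 (size 4, align 1) → ends 21
magic at 21 (size 2, align 1) → ends 23
flags at 23 (size 1, align 1) → ends 24
total 24 bytes, alignment 1
array of 3: 3 × 24 = 72

72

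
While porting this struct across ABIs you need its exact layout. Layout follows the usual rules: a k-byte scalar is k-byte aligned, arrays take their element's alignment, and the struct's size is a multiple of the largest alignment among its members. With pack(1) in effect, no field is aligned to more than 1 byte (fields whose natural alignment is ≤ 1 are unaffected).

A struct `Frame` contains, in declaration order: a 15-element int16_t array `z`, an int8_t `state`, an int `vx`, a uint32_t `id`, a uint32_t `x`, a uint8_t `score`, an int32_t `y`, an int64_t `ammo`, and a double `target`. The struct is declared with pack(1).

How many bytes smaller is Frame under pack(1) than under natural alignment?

8

natural layout:
  z at 0 (size 30, align 2) → ends 30
  state at 30 (size 1, align 1) → ends 31
  pad 1 to align 4 for vx
  vx at 32 (size 4, align 4) → ends 36
  id at 36 (size 4, align 4) → ends 40
  x at 40 (size 4, align 4) → ends 44
  score at 44 (size 1, align 1) → ends 45
  pad 3 to align 4 for y
  y at 48 (size 4, align 4) → ends 52
  pad 4 to align 8 for ammo
  ammo at 56 (size 8, align 8) → ends 64
  target at 64 (size 8, align 8) → ends 72
  total 72 bytes, alignment 8
packed(1) layout:
  z at 0 (size 30, align 1) → ends 30
  state at 30 (size 1, align 1) → ends 31
  vx at 31 (size 4, align 1) → ends 35
  id at 35 (size 4, align 1) → ends 39
  x at 39 (size 4, align 1) → ends 43
  score at 43 (size 1, align 1) → ends 44
  y at 44 (size 4, align 1) → ends 48
  ammo at 48 (size 8, align 1) → ends 56
  target at 56 (size 8, align 1) → ends 64
  total 64 bytes, alignment 1
72 − 64 = 8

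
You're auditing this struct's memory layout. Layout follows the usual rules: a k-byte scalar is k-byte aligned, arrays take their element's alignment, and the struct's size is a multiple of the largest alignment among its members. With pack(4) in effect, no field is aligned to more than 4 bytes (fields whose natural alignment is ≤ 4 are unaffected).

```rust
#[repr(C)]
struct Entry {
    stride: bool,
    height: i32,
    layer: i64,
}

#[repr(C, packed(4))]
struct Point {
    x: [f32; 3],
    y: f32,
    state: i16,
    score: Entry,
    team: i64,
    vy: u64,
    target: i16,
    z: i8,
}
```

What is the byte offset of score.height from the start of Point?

24

Entry: stride at 0 (size 1, align 1) → ends 1; pad 3 to align 4 for height; height at 4 (size 4, align 4) → ends 8; layer at 8 (size 8, align 8) → ends 16; total 16 bytes, alignment 8
x at 0 (size 12, align 4) → ends 12
y at 12 (size 4, align 4) → ends 16
state at 16 (size 2, align 2) → ends 18
pad 2 to align 4 for score
score at 20 (size 16, align 4) → ends 36
within Entry: height at 4
20 + 4 = 24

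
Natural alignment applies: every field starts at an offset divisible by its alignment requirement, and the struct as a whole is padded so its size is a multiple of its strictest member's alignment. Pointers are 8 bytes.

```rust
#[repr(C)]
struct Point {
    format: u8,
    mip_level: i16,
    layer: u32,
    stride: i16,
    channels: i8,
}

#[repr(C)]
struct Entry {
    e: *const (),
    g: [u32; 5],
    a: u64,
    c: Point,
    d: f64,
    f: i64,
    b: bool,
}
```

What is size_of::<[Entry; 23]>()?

Point: @0: format [1B, align 1] → 1; +1 pad (align 2); @2: mip_level [2B, align 2] → 4; @4: layer [4B, align 4] → 8; @8: stride [2B, align 2] → 10; @10: channels [1B, align 1] → 11; +1 tail pad (align 4); size 12, align 4
@0: e [8B, align 8] → 8
@8: g [20B, align 4] → 28
+4 pad (align 8)
@32: a [8B, align 8] → 40
@40: c [12B, align 4] → 52
+4 pad (align 8)
@56: d [8B, align 8] → 64
@64: f [8B, align 8] → 72
@72: b [1B, align 1] → 73
+7 tail pad (align 8)
size 80, align 8
array of 23: 23 × 80 = 1840

1840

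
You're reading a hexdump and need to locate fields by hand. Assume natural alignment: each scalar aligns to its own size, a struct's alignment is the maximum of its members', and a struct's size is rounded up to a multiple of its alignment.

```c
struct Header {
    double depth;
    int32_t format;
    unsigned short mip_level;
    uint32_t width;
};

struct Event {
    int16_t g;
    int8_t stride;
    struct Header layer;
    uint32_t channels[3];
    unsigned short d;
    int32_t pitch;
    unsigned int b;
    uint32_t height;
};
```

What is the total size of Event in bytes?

64

Header: depth at 0 (size 8, align 8) → ends 8; format at 8 (size 4, align 4) → ends 12; mip_level at 12 (size 2, align 2) → ends 14; pad 2 to align 4 for width; width at 16 (size 4, align 4) → ends 20; tail pad 4 to reach multiple of 8; total 24 bytes, alignment 8
g at 0 (size 2, align 2) → ends 2
stride at 2 (size 1, align 1) → ends 3
pad 5 to align 8 for layer
layer at 8 (size 24, align 8) → ends 32
channels at 32 (size 12, align 4) → ends 44
d at 44 (size 2, align 2) → ends 46
pad 2 to align 4 for pitch
pitch at 48 (size 4, align 4) → ends 52
b at 52 (size 4, align 4) → ends 56
height at 56 (size 4, align 4) → ends 60
tail pad 4 to reach multiple of 8
total 64 bytes, alignment 8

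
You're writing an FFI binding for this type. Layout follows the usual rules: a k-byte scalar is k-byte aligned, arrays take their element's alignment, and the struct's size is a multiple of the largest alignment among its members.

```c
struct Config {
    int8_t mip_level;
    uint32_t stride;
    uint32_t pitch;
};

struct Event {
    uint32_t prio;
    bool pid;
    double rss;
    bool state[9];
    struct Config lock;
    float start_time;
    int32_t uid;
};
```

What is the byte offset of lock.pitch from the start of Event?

36

Config: 0..1  mip_level  (1B, 1-aligned); 1..4  -- padding (3B); 4..8  stride  (4B, 4-aligned); 8..12  pitch  (4B, 4-aligned); sizeof = 12, alignof = 4
0..4  prio  (4B, 4-aligned)
4..5  pid  (1B, 1-aligned)
5..8  -- padding (3B)
8..16  rss  (8B, 8-aligned)
16..25  state  (9B, 1-aligned)
25..28  -- padding (3B)
28..40  lock  (12B, 4-aligned)
within Config: pitch at 8
28 + 8 = 36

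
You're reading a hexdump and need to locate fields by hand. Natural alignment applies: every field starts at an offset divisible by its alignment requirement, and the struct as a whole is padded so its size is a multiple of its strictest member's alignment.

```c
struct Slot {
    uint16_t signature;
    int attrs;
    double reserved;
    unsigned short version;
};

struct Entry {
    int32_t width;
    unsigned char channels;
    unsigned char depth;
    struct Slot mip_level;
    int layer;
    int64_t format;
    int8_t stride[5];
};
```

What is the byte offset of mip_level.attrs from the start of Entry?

Slot: @0: signature [2B, align 2] → 2; +2 pad (align 4); @4: attrs [4B, align 4] → 8; @8: reserved [8B, align 8] → 16; @16: version [2B, align 2] → 18; +6 tail pad (align 8); size 24, align 8
@0: width [4B, align 4] → 4
@4: channels [1B, align 1] → 5
@5: depth [1B, align 1] → 6
+2 pad (align 8)
@8: mip_level [24B, align 8] → 32
within Slot: attrs at 4
8 + 4 = 12

12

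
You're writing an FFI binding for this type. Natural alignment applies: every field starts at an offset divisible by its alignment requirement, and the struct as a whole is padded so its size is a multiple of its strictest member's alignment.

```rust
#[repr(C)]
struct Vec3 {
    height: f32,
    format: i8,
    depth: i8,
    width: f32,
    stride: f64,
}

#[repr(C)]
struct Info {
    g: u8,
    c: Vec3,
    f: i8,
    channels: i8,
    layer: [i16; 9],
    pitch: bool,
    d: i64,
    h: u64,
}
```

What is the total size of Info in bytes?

72 bytes

Vec3: @0: height [4B, align 4] → 4; @4: format [1B, align 1] → 5; @5: depth [1B, align 1] → 6; +2 pad (align 4); @8: width [4B, align 4] → 12; +4 pad (align 8); @16: stride [8B, align 8] → 24; size 24, align 8
@0: g [1B, align 1] → 1
+7 pad (align 8)
@8: c [24B, align 8] → 32
@32: f [1B, align 1] → 33
@33: channels [1B, align 1] → 34
@34: layer [18B, align 2] → 52
@52: pitch [1B, align 1] → 53
+3 pad (align 8)
@56: d [8B, align 8] → 64
@64: h [8B, align 8] → 72
size 72, align 8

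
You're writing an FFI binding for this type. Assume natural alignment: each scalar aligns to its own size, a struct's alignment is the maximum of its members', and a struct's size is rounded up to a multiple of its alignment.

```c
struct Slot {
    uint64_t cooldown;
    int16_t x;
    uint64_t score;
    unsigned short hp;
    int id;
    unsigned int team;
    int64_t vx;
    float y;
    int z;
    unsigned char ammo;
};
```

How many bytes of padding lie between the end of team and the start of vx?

4

@0: cooldown [8B, align 8] → 8
@8: x [2B, align 2] → 10
+6 pad (align 8)
@16: score [8B, align 8] → 24
@24: hp [2B, align 2] → 26
+2 pad (align 4)
@28: id [4B, align 4] → 32
@32: team [4B, align 4] → 36
+4 pad (align 8)
@40: vx [8B, align 8] → 48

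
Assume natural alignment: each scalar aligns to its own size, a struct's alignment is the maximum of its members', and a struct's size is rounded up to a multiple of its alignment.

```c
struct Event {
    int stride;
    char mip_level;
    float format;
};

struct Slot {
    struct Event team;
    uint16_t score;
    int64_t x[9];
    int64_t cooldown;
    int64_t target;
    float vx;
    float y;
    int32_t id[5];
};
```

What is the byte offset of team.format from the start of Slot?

Event: stride at 0 (size 4, align 4) → ends 4; mip_level at 4 (size 1, align 1) → ends 5; pad 3 to align 4 for format; format at 8 (size 4, align 4) → ends 12; total 12 bytes, alignment 4
team at 0 (size 12, align 4) → ends 12
within Event: format at 8
0 + 8 = 8

8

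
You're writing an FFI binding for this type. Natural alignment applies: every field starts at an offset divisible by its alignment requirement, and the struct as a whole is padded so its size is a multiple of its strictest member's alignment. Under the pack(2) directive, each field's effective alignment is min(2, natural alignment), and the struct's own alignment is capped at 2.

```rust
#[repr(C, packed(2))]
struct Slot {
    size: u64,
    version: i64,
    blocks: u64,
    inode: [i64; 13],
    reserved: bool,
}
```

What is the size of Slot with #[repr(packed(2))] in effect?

size at 0 (size 8, align 2) → ends 8
version at 8 (size 8, align 2) → ends 16
blocks at 16 (size 8, align 2) → ends 24
inode at 24 (size 104, align 2) → ends 128
reserved at 128 (size 1, align 1) → ends 129
tail pad 1 to reach multiple of 2
total 130 bytes, alignment 2

130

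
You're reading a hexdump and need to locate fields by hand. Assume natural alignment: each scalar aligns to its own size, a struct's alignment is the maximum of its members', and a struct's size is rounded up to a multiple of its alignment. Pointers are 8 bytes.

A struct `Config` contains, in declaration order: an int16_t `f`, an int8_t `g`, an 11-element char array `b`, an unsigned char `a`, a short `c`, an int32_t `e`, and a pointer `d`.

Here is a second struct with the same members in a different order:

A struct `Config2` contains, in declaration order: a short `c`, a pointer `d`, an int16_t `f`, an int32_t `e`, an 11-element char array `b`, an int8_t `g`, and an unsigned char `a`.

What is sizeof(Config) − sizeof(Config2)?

f at 0 (size 2, align 2) → ends 2
g at 2 (size 1, align 1) → ends 3
b at 3 (size 11, align 1) → ends 14
a at 14 (size 1, align 1) → ends 15
pad 1 to align 2 for c
c at 16 (size 2, align 2) → ends 18
pad 2 to align 4 for e
e at 20 (size 4, align 4) → ends 24
d at 24 (size 8, align 8) → ends 32
total 32 bytes, alignment 8
— Config2 —
c at 0 (size 2, align 2) → ends 2
pad 6 to align 8 for d
d at 8 (size 8, align 8) → ends 16
f at 16 (size 2, align 2) → ends 18
pad 2 to align 4 for e
e at 20 (size 4, align 4) → ends 24
b at 24 (size 11, align 1) → ends 35
g at 35 (size 1, align 1) → ends 36
a at 36 (size 1, align 1) → ends 37
tail pad 3 to reach multiple of 8
total 40 bytes, alignment 8
32 − 40 = -8

-8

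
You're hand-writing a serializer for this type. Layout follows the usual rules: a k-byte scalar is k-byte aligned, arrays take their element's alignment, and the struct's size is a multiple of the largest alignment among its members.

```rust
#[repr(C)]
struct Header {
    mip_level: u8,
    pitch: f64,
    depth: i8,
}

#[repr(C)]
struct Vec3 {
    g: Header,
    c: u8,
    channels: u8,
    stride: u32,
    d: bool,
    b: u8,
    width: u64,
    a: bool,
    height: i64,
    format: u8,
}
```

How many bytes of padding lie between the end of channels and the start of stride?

2

Header: 0..1  mip_level  (1B, 1-aligned); 1..8  -- padding (7B); 8..16  pitch  (8B, 8-aligned); 16..17  depth  (1B, 1-aligned); 17..24  -- tail padding (7B); sizeof = 24, alignof = 8
0..24  g  (24B, 8-aligned)
24..25  c  (1B, 1-aligned)
25..26  channels  (1B, 1-aligned)
26..28  -- padding (2B)
28..32  stride  (4B, 4-aligned)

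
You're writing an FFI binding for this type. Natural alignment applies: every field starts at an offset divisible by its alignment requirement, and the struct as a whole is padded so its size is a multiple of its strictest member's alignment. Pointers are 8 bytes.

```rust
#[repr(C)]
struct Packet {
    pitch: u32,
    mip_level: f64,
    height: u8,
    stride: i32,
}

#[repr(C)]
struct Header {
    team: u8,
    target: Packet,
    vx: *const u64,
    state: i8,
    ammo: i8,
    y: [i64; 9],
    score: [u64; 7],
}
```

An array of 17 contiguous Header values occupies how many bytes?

Packet: pitch at 0 (size 4, align 4) → ends 4; pad 4 to align 8 for mip_level; mip_level at 8 (size 8, align 8) → ends 16; height at 16 (size 1, align 1) → ends 17; pad 3 to align 4 for stride; stride at 20 (size 4, align 4) → ends 24; total 24 bytes, alignment 8
team at 0 (size 1, align 1) → ends 1
pad 7 to align 8 for target
target at 8 (size 24, align 8) → ends 32
vx at 32 (size 8, align 8) → ends 40
state at 40 (size 1, align 1) → ends 41
ammo at 41 (size 1, align 1) → ends 42
pad 6 to align 8 for y
y at 48 (size 72, align 8) → ends 120
score at 120 (size 56, align 8) → ends 176
total 176 bytes, alignment 8
array of 17: 17 × 176 = 2992

2992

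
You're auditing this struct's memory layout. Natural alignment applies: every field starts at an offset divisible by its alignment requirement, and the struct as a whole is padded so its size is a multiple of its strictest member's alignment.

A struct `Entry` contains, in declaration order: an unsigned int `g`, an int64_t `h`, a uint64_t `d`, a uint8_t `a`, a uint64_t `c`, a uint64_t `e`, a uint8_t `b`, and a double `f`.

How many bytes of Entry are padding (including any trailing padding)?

@0: g [4B, align 4] → 4
+4 pad (align 8)
@8: h [8B, align 8] → 16
@16: d [8B, align 8] → 24
@24: a [1B, align 1] → 25
+7 pad (align 8)
@32: c [8B, align 8] → 40
@40: e [8B, align 8] → 48
@48: b [1B, align 1] → 49
+7 pad (align 8)
@56: f [8B, align 8] → 64
size 64, align 8
data bytes 46, size 64 → padding 18

18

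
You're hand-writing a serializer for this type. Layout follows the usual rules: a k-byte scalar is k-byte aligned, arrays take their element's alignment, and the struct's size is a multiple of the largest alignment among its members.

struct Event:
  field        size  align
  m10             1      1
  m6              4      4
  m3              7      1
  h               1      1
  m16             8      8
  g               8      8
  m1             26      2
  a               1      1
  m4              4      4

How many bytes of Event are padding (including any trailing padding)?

@0: m10 [1B, align 1] → 1
+3 pad (align 4)
@4: m6 [4B, align 4] → 8
@8: m3 [7B, align 1] → 15
@15: h [1B, align 1] → 16
@16: m16 [8B, align 8] → 24
@24: g [8B, align 8] → 32
@32: m1 [26B, align 2] → 58
@58: a [1B, align 1] → 59
+1 pad (align 4)
@60: m4 [4B, align 4] → 64
size 64, align 8
data bytes 60, size 64 → padding 4

4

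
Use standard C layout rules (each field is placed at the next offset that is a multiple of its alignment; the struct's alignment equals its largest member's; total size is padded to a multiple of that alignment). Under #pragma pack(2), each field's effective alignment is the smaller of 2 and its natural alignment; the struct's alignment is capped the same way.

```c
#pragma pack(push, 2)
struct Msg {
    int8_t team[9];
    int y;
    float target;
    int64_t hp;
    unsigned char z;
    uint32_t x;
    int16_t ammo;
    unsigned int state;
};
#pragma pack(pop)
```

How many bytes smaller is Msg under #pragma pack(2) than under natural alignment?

10

natural layout:
  team at 0 (size 9, align 1) → ends 9
  pad 3 to align 4 for y
  y at 12 (size 4, align 4) → ends 16
  target at 16 (size 4, align 4) → ends 20
  pad 4 to align 8 for hp
  hp at 24 (size 8, align 8) → ends 32
  z at 32 (size 1, align 1) → ends 33
  pad 3 to align 4 for x
  x at 36 (size 4, align 4) → ends 40
  ammo at 40 (size 2, align 2) → ends 42
  pad 2 to align 4 for state
  state at 44 (size 4, align 4) → ends 48
  total 48 bytes, alignment 8
packed(2) layout:
  team at 0 (size 9, align 1) → ends 9
  pad 1 to align 2 for y
  y at 10 (size 4, align 2) → ends 14
  target at 14 (size 4, align 2) → ends 18
  hp at 18 (size 8, align 2) → ends 26
  z at 26 (size 1, align 1) → ends 27
  pad 1 to align 2 for x
  x at 28 (size 4, align 2) → ends 32
  ammo at 32 (size 2, align 2) → ends 34
  state at 34 (size 4, align 2) → ends 38
  total 38 bytes, alignment 2
48 − 38 = 10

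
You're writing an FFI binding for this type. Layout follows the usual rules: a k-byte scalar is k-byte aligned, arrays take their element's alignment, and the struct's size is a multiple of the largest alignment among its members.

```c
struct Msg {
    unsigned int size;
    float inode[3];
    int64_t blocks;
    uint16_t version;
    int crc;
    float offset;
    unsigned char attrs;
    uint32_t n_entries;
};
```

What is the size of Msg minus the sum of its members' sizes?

9

@0: size [4B, align 4] → 4
@4: inode [12B, align 4] → 16
@16: blocks [8B, align 8] → 24
@24: version [2B, align 2] → 26
+2 pad (align 4)
@28: crc [4B, align 4] → 32
@32: offset [4B, align 4] → 36
@36: attrs [1B, align 1] → 37
+3 pad (align 4)
@40: n_entries [4B, align 4] → 44
+4 tail pad (align 8)
size 48, align 8
data bytes 39, size 48 → padding 9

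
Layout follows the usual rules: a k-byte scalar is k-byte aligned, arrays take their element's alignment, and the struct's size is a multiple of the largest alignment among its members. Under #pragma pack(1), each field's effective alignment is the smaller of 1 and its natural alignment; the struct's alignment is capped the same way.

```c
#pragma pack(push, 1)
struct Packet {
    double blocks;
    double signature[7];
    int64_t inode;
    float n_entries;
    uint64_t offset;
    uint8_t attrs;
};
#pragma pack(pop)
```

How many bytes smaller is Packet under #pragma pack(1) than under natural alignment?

natural layout:
  @0: blocks [8B, align 8] → 8
  @8: signature [56B, align 8] → 64
  @64: inode [8B, align 8] → 72
  @72: n_entries [4B, align 4] → 76
  +4 pad (align 8)
  @80: offset [8B, align 8] → 88
  @88: attrs [1B, align 1] → 89
  +7 tail pad (align 8)
  size 96, align 8
packed(1) layout:
  @0: blocks [8B, align 1] → 8
  @8: signature [56B, align 1] → 64
  @64: inode [8B, align 1] → 72
  @72: n_entries [4B, align 1] → 76
  @76: offset [8B, align 1] → 84
  @84: attrs [1B, align 1] → 85
  size 85, align 1
96 − 85 = 11

11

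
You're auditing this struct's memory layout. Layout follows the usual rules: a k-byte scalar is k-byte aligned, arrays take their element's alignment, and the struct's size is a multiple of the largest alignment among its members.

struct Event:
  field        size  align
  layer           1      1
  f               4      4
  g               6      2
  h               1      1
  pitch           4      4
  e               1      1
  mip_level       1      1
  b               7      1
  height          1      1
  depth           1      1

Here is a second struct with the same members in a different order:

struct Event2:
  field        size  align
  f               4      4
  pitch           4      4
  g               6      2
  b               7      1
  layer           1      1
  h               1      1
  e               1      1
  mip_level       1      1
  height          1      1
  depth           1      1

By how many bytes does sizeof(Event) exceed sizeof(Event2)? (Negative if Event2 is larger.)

4

layer at 0 (size 1, align 1) → ends 1
pad 3 to align 4 for f
f at 4 (size 4, align 4) → ends 8
g at 8 (size 6, align 2) → ends 14
h at 14 (size 1, align 1) → ends 15
pad 1 to align 4 for pitch
pitch at 16 (size 4, align 4) → ends 20
e at 20 (size 1, align 1) → ends 21
mip_level at 21 (size 1, align 1) → ends 22
b at 22 (size 7, align 1) → ends 29
height at 29 (size 1, align 1) → ends 30
depth at 30 (size 1, align 1) → ends 31
tail pad 1 to reach multiple of 4
total 32 bytes, alignment 4
— Event2 —
f at 0 (size 4, align 4) → ends 4
pitch at 4 (size 4, align 4) → ends 8
g at 8 (size 6, align 2) → ends 14
b at 14 (size 7, align 1) → ends 21
layer at 21 (size 1, align 1) → ends 22
h at 22 (size 1, align 1) → ends 23
e at 23 (size 1, align 1) → ends 24
mip_level at 24 (size 1, align 1) → ends 25
height at 25 (size 1, align 1) → ends 26
depth at 26 (size 1, align 1) → ends 27
tail pad 1 to reach multiple of 4
total 28 bytes, alignment 4
32 − 28 = 4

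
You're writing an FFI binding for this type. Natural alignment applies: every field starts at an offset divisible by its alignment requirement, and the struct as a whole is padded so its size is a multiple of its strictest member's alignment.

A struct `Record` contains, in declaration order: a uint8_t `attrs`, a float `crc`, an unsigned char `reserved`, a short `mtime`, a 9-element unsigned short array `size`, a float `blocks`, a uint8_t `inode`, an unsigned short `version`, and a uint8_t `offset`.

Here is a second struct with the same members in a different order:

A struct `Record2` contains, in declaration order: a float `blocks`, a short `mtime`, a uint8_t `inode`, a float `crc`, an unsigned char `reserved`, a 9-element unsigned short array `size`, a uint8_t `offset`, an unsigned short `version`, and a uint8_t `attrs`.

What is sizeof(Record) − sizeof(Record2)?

attrs at 0 (size 1, align 1) → ends 1
pad 3 to align 4 for crc
crc at 4 (size 4, align 4) → ends 8
reserved at 8 (size 1, align 1) → ends 9
pad 1 to align 2 for mtime
mtime at 10 (size 2, align 2) → ends 12
size at 12 (size 18, align 2) → ends 30
pad 2 to align 4 for blocks
blocks at 32 (size 4, align 4) → ends 36
inode at 36 (size 1, align 1) → ends 37
pad 1 to align 2 for version
version at 38 (size 2, align 2) → ends 40
offset at 40 (size 1, align 1) → ends 41
tail pad 3 to reach multiple of 4
total 44 bytes, alignment 4
— Record2 —
blocks at 0 (size 4, align 4) → ends 4
mtime at 4 (size 2, align 2) → ends 6
inode at 6 (size 1, align 1) → ends 7
pad 1 to align 4 for crc
crc at 8 (size 4, align 4) → ends 12
reserved at 12 (size 1, align 1) → ends 13
pad 1 to align 2 for size
size at 14 (size 18, align 2) → ends 32
offset at 32 (size 1, align 1) → ends 33
pad 1 to align 2 for version
version at 34 (size 2, align 2) → ends 36
attrs at 36 (size 1, align 1) → ends 37
tail pad 3 to reach multiple of 4
total 40 bytes, alignment 4
44 − 40 = 4

4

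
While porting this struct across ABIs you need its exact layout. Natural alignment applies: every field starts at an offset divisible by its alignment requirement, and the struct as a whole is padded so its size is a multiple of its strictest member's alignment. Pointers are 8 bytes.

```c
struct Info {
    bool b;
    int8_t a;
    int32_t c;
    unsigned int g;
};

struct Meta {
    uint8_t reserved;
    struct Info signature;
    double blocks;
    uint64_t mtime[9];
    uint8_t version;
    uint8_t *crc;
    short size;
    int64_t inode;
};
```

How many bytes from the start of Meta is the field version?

Info: 0..1  b  (1B, 1-aligned); 1..2  a  (1B, 1-aligned); 2..4  -- padding (2B); 4..8  c  (4B, 4-aligned); 8..12  g  (4B, 4-aligned); sizeof = 12, alignof = 4
0..1  reserved  (1B, 1-aligned)
1..4  -- padding (3B)
4..16  signature  (12B, 4-aligned)
16..24  blocks  (8B, 8-aligned)
24..96  mtime  (72B, 8-aligned)
96..97  version  (1B, 1-aligned)

96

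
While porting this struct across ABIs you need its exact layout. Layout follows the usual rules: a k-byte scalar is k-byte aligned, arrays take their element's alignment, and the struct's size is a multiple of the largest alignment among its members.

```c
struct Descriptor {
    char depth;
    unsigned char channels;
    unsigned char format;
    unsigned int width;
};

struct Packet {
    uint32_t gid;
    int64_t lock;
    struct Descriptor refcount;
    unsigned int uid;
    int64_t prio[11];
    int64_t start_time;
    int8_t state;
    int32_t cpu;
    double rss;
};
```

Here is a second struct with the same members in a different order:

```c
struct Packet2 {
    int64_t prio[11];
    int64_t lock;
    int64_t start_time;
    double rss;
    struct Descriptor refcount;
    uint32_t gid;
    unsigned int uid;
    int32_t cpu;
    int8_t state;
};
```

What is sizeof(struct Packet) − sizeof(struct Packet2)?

8

Descriptor: 0..1  depth  (1B, 1-aligned); 1..2  channels  (1B, 1-aligned); 2..3  format  (1B, 1-aligned); 3..4  -- padding (1B); 4..8  width  (4B, 4-aligned); sizeof = 8, alignof = 4
0..4  gid  (4B, 4-aligned)
4..8  -- padding (4B)
8..16  lock  (8B, 8-aligned)
16..24  refcount  (8B, 4-aligned)
24..28  uid  (4B, 4-aligned)
28..32  -- padding (4B)
32..120  prio  (88B, 8-aligned)
120..128  start_time  (8B, 8-aligned)
128..129  state  (1B, 1-aligned)
129..132  -- padding (3B)
132..136  cpu  (4B, 4-aligned)
136..144  rss  (8B, 8-aligned)
sizeof = 144, alignof = 8
— Packet2 —
0..88  prio  (88B, 8-aligned)
88..96  lock  (8B, 8-aligned)
96..104  start_time  (8B, 8-aligned)
104..112  rss  (8B, 8-aligned)
112..120  refcount  (8B, 4-aligned)
120..124  gid  (4B, 4-aligned)
124..128  uid  (4B, 4-aligned)
128..132  cpu  (4B, 4-aligned)
132..133  state  (1B, 1-aligned)
133..136  -- tail padding (3B)
sizeof = 136, alignof = 8
144 − 136 = 8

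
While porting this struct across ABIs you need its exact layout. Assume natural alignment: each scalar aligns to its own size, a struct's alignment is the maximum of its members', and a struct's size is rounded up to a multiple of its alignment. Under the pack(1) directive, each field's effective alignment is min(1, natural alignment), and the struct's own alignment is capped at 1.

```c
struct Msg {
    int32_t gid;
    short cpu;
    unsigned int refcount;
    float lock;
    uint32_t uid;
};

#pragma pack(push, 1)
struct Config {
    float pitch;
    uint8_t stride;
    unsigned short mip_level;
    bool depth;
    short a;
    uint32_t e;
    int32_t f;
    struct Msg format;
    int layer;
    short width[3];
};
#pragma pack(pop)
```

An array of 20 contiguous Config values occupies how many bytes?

960

Msg: 0..4  gid  (4B, 4-aligned); 4..6  cpu  (2B, 2-aligned); 6..8  -- padding (2B); 8..12  refcount  (4B, 4-aligned); 12..16  lock  (4B, 4-aligned); 16..20  uid  (4B, 4-aligned); sizeof = 20, alignof = 4
0..4  pitch  (4B, 1-aligned)
4..5  stride  (1B, 1-aligned)
5..7  mip_level  (2B, 1-aligned)
7..8  depth  (1B, 1-aligned)
8..10  a  (2B, 1-aligned)
10..14  e  (4B, 1-aligned)
14..18  f  (4B, 1-aligned)
18..38  format  (20B, 1-aligned)
38..42  layer  (4B, 1-aligned)
42..48  width  (6B, 1-aligned)
sizeof = 48, alignof = 1
array of 20: 20 × 48 = 960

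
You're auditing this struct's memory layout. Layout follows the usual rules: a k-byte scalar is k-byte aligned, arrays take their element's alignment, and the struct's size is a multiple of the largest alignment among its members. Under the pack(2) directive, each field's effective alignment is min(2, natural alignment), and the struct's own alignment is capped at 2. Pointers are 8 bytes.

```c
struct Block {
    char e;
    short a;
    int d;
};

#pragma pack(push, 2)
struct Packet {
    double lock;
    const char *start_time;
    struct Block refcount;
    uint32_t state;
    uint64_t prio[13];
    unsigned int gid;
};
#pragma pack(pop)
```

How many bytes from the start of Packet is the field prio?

Block: @0: e [1B, align 1] → 1; +1 pad (align 2); @2: a [2B, align 2] → 4; @4: d [4B, align 4] → 8; size 8, align 4
@0: lock [8B, align 2] → 8
@8: start_time [8B, align 2] → 16
@16: refcount [8B, align 2] → 24
@24: state [4B, align 2] → 28
@28: prio [104B, align 2] → 132

28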